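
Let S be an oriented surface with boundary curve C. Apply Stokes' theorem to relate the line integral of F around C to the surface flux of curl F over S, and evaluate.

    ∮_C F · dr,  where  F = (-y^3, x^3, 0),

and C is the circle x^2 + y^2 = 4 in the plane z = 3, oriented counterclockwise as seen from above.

Let S be the flat disk x^2 + y^2 ≤ 4 in the plane z = 3, with upward unit normal n̂ = ẑ. By Stokes' theorem,

    ∮_C F · dr = ∬_S (∇ × F) · n̂ dS = ∬_D (curl F)_z dA,

where D is the disk x^2 + y^2 ≤ 4.

Compute the curl of F = (-y^3, x^3, 0):
    (∇ × F)_x = ∂F_z/∂y - ∂F_y/∂z = 0,
    (∇ × F)_y = ∂F_x/∂z - ∂F_z/∂x = 0,
    (∇ × F)_z = ∂F_y/∂x - ∂F_x/∂y = 3x^2 + 3y^2.

On z = 3, (curl F)_z = 3x^2 + 3y^2.

Convert to polar (x = r cos θ, y = r sin θ, dA = r dr dθ); the integrand becomes 3r^2, so

    ∬_D (curl F)_z dA = ∫_0^{2π} ∫_0^{2} (3r^2) · r dr dθ.

Inner (r from 0 to 2): 12.
Outer (θ from 0 to 2π): 24π.

Therefore ∮_C F · dr = 24π.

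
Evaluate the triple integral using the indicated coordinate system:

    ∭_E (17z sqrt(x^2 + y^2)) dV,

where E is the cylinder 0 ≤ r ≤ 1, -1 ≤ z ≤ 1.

In cylindrical coordinates, x = r cos(θ), y = r sin(θ), z = z, and dV = r dr dθ dz.

The integrand becomes 17r z, so

    ∭_E (17z sqrt(x^2 + y^2)) dV = ∫_{0}^{2π} ∫_{0}^{1} ∫_{-1}^{1} (17r z) · r dz dr dθ.

Inner (z): 0.
Middle (r from 0 to 1): 0.
Outer (θ): 0.

Therefore the triple integral equals 0.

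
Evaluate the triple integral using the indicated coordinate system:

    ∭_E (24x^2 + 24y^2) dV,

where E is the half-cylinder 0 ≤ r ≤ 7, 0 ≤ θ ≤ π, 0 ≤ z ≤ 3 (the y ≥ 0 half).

In cylindrical coordinates, x = r cos(θ), y = r sin(θ), z = z, and dV = r dr dθ dz.

The integrand becomes 24r^2, so

    ∭_E (24x^2 + 24y^2) dV = ∫_{0}^{π} ∫_{0}^{7} ∫_{0}^{3} (24r^2) · r dz dr dθ.

Inner (z): 72r^3.
Middle (r from 0 to 7): 43218.
Outer (θ): 43218π.

Therefore the triple integral equals 43218π.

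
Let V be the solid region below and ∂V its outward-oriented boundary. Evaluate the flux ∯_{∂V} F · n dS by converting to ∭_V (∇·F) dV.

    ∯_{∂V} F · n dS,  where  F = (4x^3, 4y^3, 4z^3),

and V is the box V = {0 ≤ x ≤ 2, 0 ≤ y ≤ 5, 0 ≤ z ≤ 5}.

By the divergence theorem,

    ∯_{∂V} F · n dS = ∭_V (∇ · F) dV.

Compute the divergence:
    ∇ · F = ∂F_x/∂x + ∂F_y/∂y + ∂F_z/∂z = 12x^2 + 12y^2 + 12z^2.

V is a rectangular box, so dV = dx dy dz with 0 ≤ x ≤ 2, 0 ≤ y ≤ 5, 0 ≤ z ≤ 5.

Integrate (12x^2 + 12y^2 + 12z^2) over V as an iterated integral:

    ∭_V (∇·F) dV = ∫_0^{2} ∫_0^{5} ∫_0^{5} (12x^2 + 12y^2 + 12z^2) dz dy dx.

Inner (z from 0 to 5): 60x^2 + 60y^2 + 500.
Middle (y from 0 to 5): 300x^2 + 5000.
Outer (x from 0 to 2): 10800.

Therefore ∯_{∂V} F · n dS = 10800.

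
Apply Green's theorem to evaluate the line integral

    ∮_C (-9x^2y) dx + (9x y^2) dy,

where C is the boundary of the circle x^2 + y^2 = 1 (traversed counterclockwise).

Green's theorem converts the closed line integral into a double integral over the enclosed region D:

    ∮_C P dx + Q dy = ∬_D (∂Q/∂x - ∂P/∂y) dA.

Here P = -9x^2y, Q = 9x y^2, so

    ∂Q/∂x = 9y^2,    ∂P/∂y = -9x^2,
    ∂Q/∂x - ∂P/∂y = 9x^2 + 9y^2.

D is the region x^2 + y^2 ≤ 1. Evaluating the double integral:

In polar coordinates (x = r cos θ, y = r sin θ, dA = r dr dθ) the integrand becomes 9r^2, so

    ∬_D (9x^2 + 9y^2) dA = ∫_0^{2π} ∫_0^{1} (9r^2) · r dr dθ.

Inner (r from 0 to 1): 9/4.
Outer (θ from 0 to 2π): 9π/2.

Therefore ∮_C P dx + Q dy = 9π/2.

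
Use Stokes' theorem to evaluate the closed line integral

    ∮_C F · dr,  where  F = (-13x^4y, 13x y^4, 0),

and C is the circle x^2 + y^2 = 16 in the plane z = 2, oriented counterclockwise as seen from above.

Let S be the flat disk x^2 + y^2 ≤ 16 in the plane z = 2, with upward unit normal n̂ = ẑ. By Stokes' theorem,

    ∮_C F · dr = ∬_S (∇ × F) · n̂ dS = ∬_D (curl F)_z dA,

where D is the disk x^2 + y^2 ≤ 16.

Compute the curl of F = (-13x^4y, 13x y^4, 0):
    (∇ × F)_x = ∂F_z/∂y - ∂F_y/∂z = 0,
    (∇ × F)_y = ∂F_x/∂z - ∂F_z/∂x = 0,
    (∇ × F)_z = ∂F_y/∂x - ∂F_x/∂y = 13x^4 + 13y^4.

On z = 2, (curl F)_z = 13x^4 + 13y^4.

Convert to polar (x = r cos θ, y = r sin θ, dA = r dr dθ); the integrand becomes 13r^4(sin(θ)^4 + cos(θ)^4), so

    ∬_D (curl F)_z dA = ∫_0^{2π} ∫_0^{4} (13r^4(sin(θ)^4 + cos(θ)^4)) · r dr dθ.

Inner (r from 0 to 4): 26624sin(θ)^4/3 + 26624cos(θ)^4/3.
Outer (θ from 0 to 2π): 13312π.

Therefore ∮_C F · dr = 13312π.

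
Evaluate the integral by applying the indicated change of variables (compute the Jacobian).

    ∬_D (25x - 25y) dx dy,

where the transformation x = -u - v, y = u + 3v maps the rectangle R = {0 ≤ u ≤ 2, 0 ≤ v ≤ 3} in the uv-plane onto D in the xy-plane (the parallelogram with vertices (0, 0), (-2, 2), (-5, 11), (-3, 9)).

Compute the Jacobian determinant of (x, y) with respect to (u, v):

    ∂(x,y)/∂(u,v) = | -1  -1 | = (-1)(3) - (-1)(1) = -2.
                   | 1  3 |

Its absolute value is |J| = 2 (the area scaling factor).

Substituting x = -u - v, y = u + 3v into the integrand,

    25x - 25y → -50u - 100v,

so the integral becomes

    ∬_R (-50u - 100v) · |J| du dv = ∫_0^2 ∫_0^3 (-100u - 200v) dv du.

Inner (v): -300u - 900.
Outer (u): -2400.

Therefore ∬_D (25x - 25y) dx dy = -2400.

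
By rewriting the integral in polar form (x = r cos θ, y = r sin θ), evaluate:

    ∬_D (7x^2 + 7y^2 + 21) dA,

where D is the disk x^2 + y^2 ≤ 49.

The region D is 0 ≤ r ≤ 7, 0 ≤ θ ≤ 2π in polar coordinates, where x = r cos(θ), y = r sin(θ), and dA = r dr dθ.

Under the substitution, the integrand becomes 7r^2 + 21, so

    ∬_D (7x^2 + 7y^2 + 21) dA = ∫_{0}^{2π} ∫_{0}^{7} (7r^2 + 21) · r dr dθ.

Inner integral (in r): ∫_{0}^{7} (7r^2 + 21) · r dr = 18865/4.

Outer integral (in θ): ∫_{0}^{2π} (18865/4) dθ = 18865π/2.

Therefore ∬_D (7x^2 + 7y^2 + 21) dA = 18865π/2.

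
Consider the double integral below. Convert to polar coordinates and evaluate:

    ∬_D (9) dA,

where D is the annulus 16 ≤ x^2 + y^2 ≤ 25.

The region D is 4 ≤ r ≤ 5, 0 ≤ θ ≤ 2π in polar coordinates, where x = r cos(θ), y = r sin(θ), and dA = r dr dθ.

Under the substitution, the integrand becomes 9, so

    ∬_D (9) dA = ∫_{0}^{2π} ∫_{4}^{5} (9) · r dr dθ.

Inner integral (in r): ∫_{4}^{5} (9) · r dr = 81/2.

Outer integral (in θ): ∫_{0}^{2π} (81/2) dθ = 81π.

Therefore ∬_D (9) dA = 81π.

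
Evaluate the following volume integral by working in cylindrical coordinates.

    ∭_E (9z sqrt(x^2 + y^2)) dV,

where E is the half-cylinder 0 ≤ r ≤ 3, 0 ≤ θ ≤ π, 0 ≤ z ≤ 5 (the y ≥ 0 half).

In cylindrical coordinates, x = r cos(θ), y = r sin(θ), z = z, and dV = r dr dθ dz.

The integrand becomes 9r z, so

    ∭_E (9z sqrt(x^2 + y^2)) dV = ∫_{0}^{π} ∫_{0}^{3} ∫_{0}^{5} (9r z) · r dz dr dθ.

Inner (z): 225r^2/2.
Middle (r from 0 to 3): 2025/2.
Outer (θ): 2025π/2.

Therefore the triple integral equals 2025π/2.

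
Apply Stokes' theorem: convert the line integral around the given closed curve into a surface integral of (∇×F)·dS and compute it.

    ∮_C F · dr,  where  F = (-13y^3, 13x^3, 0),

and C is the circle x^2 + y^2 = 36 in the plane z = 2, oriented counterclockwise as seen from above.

Let S be the flat disk x^2 + y^2 ≤ 36 in the plane z = 2, with upward unit normal n̂ = ẑ. By Stokes' theorem,

    ∮_C F · dr = ∬_S (∇ × F) · n̂ dS = ∬_D (curl F)_z dA,

where D is the disk x^2 + y^2 ≤ 36.

Compute the curl of F = (-13y^3, 13x^3, 0):
    (∇ × F)_x = ∂F_z/∂y - ∂F_y/∂z = 0,
    (∇ × F)_y = ∂F_x/∂z - ∂F_z/∂x = 0,
    (∇ × F)_z = ∂F_y/∂x - ∂F_x/∂y = 39x^2 + 39y^2.

On z = 2, (curl F)_z = 39x^2 + 39y^2.

Convert to polar (x = r cos θ, y = r sin θ, dA = r dr dθ); the integrand becomes 39r^2, so

    ∬_D (curl F)_z dA = ∫_0^{2π} ∫_0^{6} (39r^2) · r dr dθ.

Inner (r from 0 to 6): 12636.
Outer (θ from 0 to 2π): 25272π.

Therefore ∮_C F · dr = 25272π.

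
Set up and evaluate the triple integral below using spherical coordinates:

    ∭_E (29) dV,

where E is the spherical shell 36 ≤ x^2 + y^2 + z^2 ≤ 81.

In spherical coordinates, x = ρ sin(φ) cos(θ), y = ρ sin(φ) sin(θ), z = ρ cos(φ), and dV = ρ^2 sin(φ) dρ dφ dθ.

The integrand becomes 29, so

    ∭_E (29) dV = ∫_{0}^{2π} ∫_{0}^{π} ∫_{6}^{9} (29) · ρ^2 sin(φ) dρ dφ dθ.

Inner (ρ): 4959sin(φ).
Middle (φ): 9918.
Outer (θ): 19836π.

Therefore the triple integral equals 19836π.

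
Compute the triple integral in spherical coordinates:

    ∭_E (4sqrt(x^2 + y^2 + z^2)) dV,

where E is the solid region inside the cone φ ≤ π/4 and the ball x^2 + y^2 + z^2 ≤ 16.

In spherical coordinates, x = ρ sin(φ) cos(θ), y = ρ sin(φ) sin(θ), z = ρ cos(φ), and dV = ρ^2 sin(φ) dρ dφ dθ.

The integrand becomes 4ρ, so

    ∭_E (4sqrt(x^2 + y^2 + z^2)) dV = ∫_{0}^{2π} ∫_{0}^{π/4} ∫_{0}^{4} (4ρ) · ρ^2 sin(φ) dρ dφ dθ.

Inner (ρ): 256sin(φ).
Middle (φ): 256 - 128sqrt(2).
Outer (θ): 256π (2 - sqrt(2)).

Therefore the triple integral equals 256π (2 - sqrt(2)).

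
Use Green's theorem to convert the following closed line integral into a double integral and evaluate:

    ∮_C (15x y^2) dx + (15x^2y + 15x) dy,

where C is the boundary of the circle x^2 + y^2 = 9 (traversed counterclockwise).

Green's theorem converts the closed line integral into a double integral over the enclosed region D:

    ∮_C P dx + Q dy = ∬_D (∂Q/∂x - ∂P/∂y) dA.

Here P = 15x y^2, Q = 15x^2y + 15x, so

    ∂Q/∂x = 30x y + 15,    ∂P/∂y = 30x y,
    ∂Q/∂x - ∂P/∂y = 15.

D is the region x^2 + y^2 ≤ 9. Evaluating the double integral:

In polar coordinates (x = r cos θ, y = r sin θ, dA = r dr dθ) the integrand becomes 15, so

    ∬_D (15) dA = ∫_0^{2π} ∫_0^{3} (15) · r dr dθ.

Inner (r from 0 to 3): 135/2.
Outer (θ from 0 to 2π): 135π.

Therefore ∮_C P dx + Q dy = 135π.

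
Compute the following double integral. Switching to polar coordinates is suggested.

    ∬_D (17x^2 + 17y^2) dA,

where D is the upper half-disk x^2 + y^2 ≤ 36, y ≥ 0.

The region D is 0 ≤ r ≤ 6, 0 ≤ θ ≤ π in polar coordinates, where x = r cos(θ), y = r sin(θ), and dA = r dr dθ.

Under the substitution, the integrand becomes 17r^2, so

    ∬_D (17x^2 + 17y^2) dA = ∫_{0}^{π} ∫_{0}^{6} (17r^2) · r dr dθ.

Inner integral (in r): ∫_{0}^{6} (17r^2) · r dr = 5508.

Outer integral (in θ): ∫_{0}^{π} (5508) dθ = 5508π.

Therefore ∬_D (17x^2 + 17y^2) dA = 5508π.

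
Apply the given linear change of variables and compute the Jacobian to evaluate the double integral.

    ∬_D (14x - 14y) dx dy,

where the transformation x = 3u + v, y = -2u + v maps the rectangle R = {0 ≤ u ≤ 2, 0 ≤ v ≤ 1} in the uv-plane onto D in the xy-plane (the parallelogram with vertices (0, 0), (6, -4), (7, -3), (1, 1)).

Compute the Jacobian determinant of (x, y) with respect to (u, v):

    ∂(x,y)/∂(u,v) = | 3  1 | = (3)(1) - (1)(-2) = 5.
                   | -2  1 |

Its absolute value is |J| = 5 (the area scaling factor).

Substituting x = 3u + v, y = -2u + v into the integrand,

    14x - 14y → 70u,

so the integral becomes

    ∬_R (70u) · |J| du dv = ∫_0^2 ∫_0^1 (350u) dv du.

Inner (v): 350u.
Outer (u): 700.

Therefore ∬_D (14x - 14y) dx dy = 700.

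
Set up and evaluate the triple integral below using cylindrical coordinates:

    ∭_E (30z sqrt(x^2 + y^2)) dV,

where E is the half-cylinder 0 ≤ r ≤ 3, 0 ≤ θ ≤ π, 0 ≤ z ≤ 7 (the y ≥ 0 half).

In cylindrical coordinates, x = r cos(θ), y = r sin(θ), z = z, and dV = r dr dθ dz.

The integrand becomes 30r z, so

    ∭_E (30z sqrt(x^2 + y^2)) dV = ∫_{0}^{π} ∫_{0}^{3} ∫_{0}^{7} (30r z) · r dz dr dθ.

Inner (z): 735r^2.
Middle (r from 0 to 3): 6615.
Outer (θ): 6615π.

Therefore the triple integral equals 6615π.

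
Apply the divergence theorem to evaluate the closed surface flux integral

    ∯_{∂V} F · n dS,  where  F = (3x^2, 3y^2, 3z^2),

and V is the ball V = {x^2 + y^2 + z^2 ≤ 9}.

By the divergence theorem,

    ∯_{∂V} F · n dS = ∭_V (∇ · F) dV.

Compute the divergence:
    ∇ · F = ∂F_x/∂x + ∂F_y/∂y + ∂F_z/∂z = 6x + 6y + 6z.

In spherical coordinates, x = ρ sin(φ) cos(θ), y = ρ sin(φ) sin(θ), z = ρ cos(φ), dV = ρ^2 sin(φ) dρ dφ dθ, with 0 ≤ ρ ≤ 3, 0 ≤ φ ≤ π, 0 ≤ θ ≤ 2π.

The integrand, after substitution and multiplying by the volume element, becomes (6ρ (sqrt(2)sin(φ)sin(θ + π/4) + cos(φ))) · ρ^2 sin(φ), so

    ∭_V (∇·F) dV = ∫_0^{2π} ∫_0^{π} ∫_0^{3} (6ρ (sqrt(2)sin(φ)sin(θ + π/4) + cos(φ))) · ρ^2 sin(φ) dρ dφ dθ.

Inner (ρ from 0 to 3): 243(sqrt(2)sin(φ)sin(θ + π/4) + cos(φ))sin(φ)/2.
Middle (φ from 0 to π): 243sqrt(2)π sin(θ + π/4)/4.
Outer (θ from 0 to 2π): 0.

Therefore ∯_{∂V} F · n dS = 0.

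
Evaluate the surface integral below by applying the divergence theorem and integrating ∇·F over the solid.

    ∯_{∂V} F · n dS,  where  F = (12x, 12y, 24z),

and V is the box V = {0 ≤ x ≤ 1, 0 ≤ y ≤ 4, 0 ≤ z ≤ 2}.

By the divergence theorem,

    ∯_{∂V} F · n dS = ∭_V (∇ · F) dV.

Compute the divergence:
    ∇ · F = ∂F_x/∂x + ∂F_y/∂y + ∂F_z/∂z = 12 + 12 + 24 = 48.

V is a rectangular box, so dV = dx dy dz with 0 ≤ x ≤ 1, 0 ≤ y ≤ 4, 0 ≤ z ≤ 2.

Integrate (48) over V as an iterated integral:

    ∭_V (∇·F) dV = ∫_0^{1} ∫_0^{4} ∫_0^{2} (48) dz dy dx.

Inner (z from 0 to 2): 96.
Middle (y from 0 to 4): 384.
Outer (x from 0 to 1): 384.

Therefore ∯_{∂V} F · n dS = 384.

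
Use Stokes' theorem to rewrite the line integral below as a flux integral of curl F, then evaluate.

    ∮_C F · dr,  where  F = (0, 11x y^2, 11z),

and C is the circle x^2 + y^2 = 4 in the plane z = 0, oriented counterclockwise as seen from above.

Let S be the flat disk x^2 + y^2 ≤ 4 in the plane z = 0, with upward unit normal n̂ = ẑ. By Stokes' theorem,

    ∮_C F · dr = ∬_S (∇ × F) · n̂ dS = ∬_D (curl F)_z dA,

where D is the disk x^2 + y^2 ≤ 4.

Compute the curl of F = (0, 11x y^2, 11z):
    (∇ × F)_x = ∂F_z/∂y - ∂F_y/∂z = 0,
    (∇ × F)_y = ∂F_x/∂z - ∂F_z/∂x = 0,
    (∇ × F)_z = ∂F_y/∂x - ∂F_x/∂y = 11y^2.

On z = 0, (curl F)_z = 11y^2.

Convert to polar (x = r cos θ, y = r sin θ, dA = r dr dθ); the integrand becomes 11r^2sin(θ)^2, so

    ∬_D (curl F)_z dA = ∫_0^{2π} ∫_0^{2} (11r^2sin(θ)^2) · r dr dθ.

Inner (r from 0 to 2): 44sin(θ)^2.
Outer (θ from 0 to 2π): 44π.

Therefore ∮_C F · dr = 44π.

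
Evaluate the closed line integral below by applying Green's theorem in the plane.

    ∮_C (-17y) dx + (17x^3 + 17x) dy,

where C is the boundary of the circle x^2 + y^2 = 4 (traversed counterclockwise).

Green's theorem converts the closed line integral into a double integral over the enclosed region D:

    ∮_C P dx + Q dy = ∬_D (∂Q/∂x - ∂P/∂y) dA.

Here P = -17y, Q = 17x^3 + 17x, so

    ∂Q/∂x = 51x^2 + 17,    ∂P/∂y = -17,
    ∂Q/∂x - ∂P/∂y = 51x^2 + 34.

D is the region x^2 + y^2 ≤ 4. Evaluating the double integral:

In polar coordinates (x = r cos θ, y = r sin θ, dA = r dr dθ) the integrand becomes 51r^2cos(θ)^2 + 34, so

    ∬_D (51x^2 + 34) dA = ∫_0^{2π} ∫_0^{2} (51r^2cos(θ)^2 + 34) · r dr dθ.

Inner (r from 0 to 2): 204cos(θ)^2 + 68.
Outer (θ from 0 to 2π): 340π.

Therefore ∮_C P dx + Q dy = 340π.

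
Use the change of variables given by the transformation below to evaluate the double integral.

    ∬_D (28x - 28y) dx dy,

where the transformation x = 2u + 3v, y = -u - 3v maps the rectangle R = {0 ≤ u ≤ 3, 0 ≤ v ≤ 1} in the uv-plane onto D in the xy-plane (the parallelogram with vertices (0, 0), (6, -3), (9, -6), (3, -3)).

Compute the Jacobian determinant of (x, y) with respect to (u, v):

    ∂(x,y)/∂(u,v) = | 2  3 | = (2)(-3) - (3)(-1) = -3.
                   | -1  -3 |

Its absolute value is |J| = 3 (the area scaling factor).

Substituting x = 2u + 3v, y = -u - 3v into the integrand,

    28x - 28y → 84u + 168v,

so the integral becomes

    ∬_R (84u + 168v) · |J| du dv = ∫_0^3 ∫_0^1 (252u + 504v) dv du.

Inner (v): 252u + 252.
Outer (u): 1890.

Therefore ∬_D (28x - 28y) dx dy = 1890.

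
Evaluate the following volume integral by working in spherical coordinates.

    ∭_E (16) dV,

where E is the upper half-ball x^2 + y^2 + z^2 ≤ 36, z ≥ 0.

In spherical coordinates, x = ρ sin(φ) cos(θ), y = ρ sin(φ) sin(θ), z = ρ cos(φ), and dV = ρ^2 sin(φ) dρ dφ dθ.

The integrand becomes 16, so

    ∭_E (16) dV = ∫_{0}^{2π} ∫_{0}^{π/2} ∫_{0}^{6} (16) · ρ^2 sin(φ) dρ dφ dθ.

Inner (ρ): 1152sin(φ).
Middle (φ): 1152.
Outer (θ): 2304π.

Therefore the triple integral equals 2304π.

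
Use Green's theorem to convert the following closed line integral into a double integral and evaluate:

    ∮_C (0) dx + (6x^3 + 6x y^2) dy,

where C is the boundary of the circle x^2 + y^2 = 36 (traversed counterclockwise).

Green's theorem converts the closed line integral into a double integral over the enclosed region D:

    ∮_C P dx + Q dy = ∬_D (∂Q/∂x - ∂P/∂y) dA.

Here P = 0, Q = 6x^3 + 6x y^2, so

    ∂Q/∂x = 18x^2 + 6y^2,    ∂P/∂y = 0,
    ∂Q/∂x - ∂P/∂y = 18x^2 + 6y^2.

D is the region x^2 + y^2 ≤ 36. Evaluating the double integral:

In polar coordinates (x = r cos θ, y = r sin θ, dA = r dr dθ) the integrand becomes 6r^2(cos(2θ) + 2), so

    ∬_D (18x^2 + 6y^2) dA = ∫_0^{2π} ∫_0^{6} (6r^2(cos(2θ) + 2)) · r dr dθ.

Inner (r from 0 to 6): 1944cos(2θ) + 3888.
Outer (θ from 0 to 2π): 7776π.

Therefore ∮_C P dx + Q dy = 7776π.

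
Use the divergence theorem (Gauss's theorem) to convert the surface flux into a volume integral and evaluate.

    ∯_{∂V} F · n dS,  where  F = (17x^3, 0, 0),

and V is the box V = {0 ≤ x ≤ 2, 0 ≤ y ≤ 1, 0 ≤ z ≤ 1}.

By the divergence theorem,

    ∯_{∂V} F · n dS = ∭_V (∇ · F) dV.

Compute the divergence:
    ∇ · F = ∂F_x/∂x + ∂F_y/∂y + ∂F_z/∂z = 51x^2 + 0 + 0 = 51x^2.

V is a rectangular box, so dV = dx dy dz with 0 ≤ x ≤ 2, 0 ≤ y ≤ 1, 0 ≤ z ≤ 1.

Integrate (51x^2) over V as an iterated integral:

    ∭_V (∇·F) dV = ∫_0^{2} ∫_0^{1} ∫_0^{1} (51x^2) dz dy dx.

Inner (z from 0 to 1): 51x^2.
Middle (y from 0 to 1): 51x^2.
Outer (x from 0 to 2): 136.

Therefore ∯_{∂V} F · n dS = 136.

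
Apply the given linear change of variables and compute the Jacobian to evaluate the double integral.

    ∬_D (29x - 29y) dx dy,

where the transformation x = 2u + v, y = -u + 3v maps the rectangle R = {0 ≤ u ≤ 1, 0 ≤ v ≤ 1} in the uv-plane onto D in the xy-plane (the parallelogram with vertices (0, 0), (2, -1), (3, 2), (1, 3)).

Compute the Jacobian determinant of (x, y) with respect to (u, v):

    ∂(x,y)/∂(u,v) = | 2  1 | = (2)(3) - (1)(-1) = 7.
                   | -1  3 |

Its absolute value is |J| = 7 (the area scaling factor).

Substituting x = 2u + v, y = -u + 3v into the integrand,

    29x - 29y → 87u - 58v,

so the integral becomes

    ∬_R (87u - 58v) · |J| du dv = ∫_0^1 ∫_0^1 (609u - 406v) dv du.

Inner (v): 609u - 203.
Outer (u): 203/2.

Therefore ∬_D (29x - 29y) dx dy = 203/2.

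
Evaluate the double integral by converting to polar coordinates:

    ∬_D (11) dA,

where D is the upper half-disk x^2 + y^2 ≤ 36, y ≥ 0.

The region D is 0 ≤ r ≤ 6, 0 ≤ θ ≤ π in polar coordinates, where x = r cos(θ), y = r sin(θ), and dA = r dr dθ.

Under the substitution, the integrand becomes 11, so

    ∬_D (11) dA = ∫_{0}^{π} ∫_{0}^{6} (11) · r dr dθ.

Inner integral (in r): ∫_{0}^{6} (11) · r dr = 198.

Outer integral (in θ): ∫_{0}^{π} (198) dθ = 198π.

Therefore ∬_D (11) dA = 198π.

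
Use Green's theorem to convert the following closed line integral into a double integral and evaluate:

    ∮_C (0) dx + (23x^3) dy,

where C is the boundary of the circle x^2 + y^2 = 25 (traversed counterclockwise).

Green's theorem converts the closed line integral into a double integral over the enclosed region D:

    ∮_C P dx + Q dy = ∬_D (∂Q/∂x - ∂P/∂y) dA.

Here P = 0, Q = 23x^3, so

    ∂Q/∂x = 69x^2,    ∂P/∂y = 0,
    ∂Q/∂x - ∂P/∂y = 69x^2.

D is the region x^2 + y^2 ≤ 25. Evaluating the double integral:

In polar coordinates (x = r cos θ, y = r sin θ, dA = r dr dθ) the integrand becomes 69r^2cos(θ)^2, so

    ∬_D (69x^2) dA = ∫_0^{2π} ∫_0^{5} (69r^2cos(θ)^2) · r dr dθ.

Inner (r from 0 to 5): 43125cos(θ)^2/4.
Outer (θ from 0 to 2π): 43125π/4.

Therefore ∮_C P dx + Q dy = 43125π/4.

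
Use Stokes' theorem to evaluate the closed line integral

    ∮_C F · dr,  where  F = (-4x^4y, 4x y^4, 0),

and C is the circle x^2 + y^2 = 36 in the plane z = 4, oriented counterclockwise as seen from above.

Let S be the flat disk x^2 + y^2 ≤ 36 in the plane z = 4, with upward unit normal n̂ = ẑ. By Stokes' theorem,

    ∮_C F · dr = ∬_S (∇ × F) · n̂ dS = ∬_D (curl F)_z dA,

where D is the disk x^2 + y^2 ≤ 36.

Compute the curl of F = (-4x^4y, 4x y^4, 0):
    (∇ × F)_x = ∂F_z/∂y - ∂F_y/∂z = 0,
    (∇ × F)_y = ∂F_x/∂z - ∂F_z/∂x = 0,
    (∇ × F)_z = ∂F_y/∂x - ∂F_x/∂y = 4x^4 + 4y^4.

On z = 4, (curl F)_z = 4x^4 + 4y^4.

Convert to polar (x = r cos θ, y = r sin θ, dA = r dr dθ); the integrand becomes 4r^4(sin(θ)^4 + cos(θ)^4), so

    ∬_D (curl F)_z dA = ∫_0^{2π} ∫_0^{6} (4r^4(sin(θ)^4 + cos(θ)^4)) · r dr dθ.

Inner (r from 0 to 6): 31104sin(θ)^4 + 31104cos(θ)^4.
Outer (θ from 0 to 2π): 46656π.

Therefore ∮_C F · dr = 46656π.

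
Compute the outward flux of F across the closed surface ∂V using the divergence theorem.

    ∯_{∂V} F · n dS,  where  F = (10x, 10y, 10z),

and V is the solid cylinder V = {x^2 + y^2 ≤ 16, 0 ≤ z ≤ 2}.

By the divergence theorem,

    ∯_{∂V} F · n dS = ∭_V (∇ · F) dV.

Compute the divergence:
    ∇ · F = ∂F_x/∂x + ∂F_y/∂y + ∂F_z/∂z = 10 + 10 + 10 = 30.

In cylindrical coordinates, x = r cos(θ), y = r sin(θ), z = z, dV = r dr dθ dz, with 0 ≤ r ≤ 4, 0 ≤ θ ≤ 2π, 0 ≤ z ≤ 2.

The integrand, after substitution and multiplying by the volume element, becomes (30) · r, so

    ∭_V (∇·F) dV = ∫_0^{2π} ∫_0^{4} ∫_0^{2} (30) · r dz dr dθ.

Inner (z from 0 to 2): 60r.
Middle (r from 0 to 4): 480.
Outer (θ from 0 to 2π): 960π.

Therefore ∯_{∂V} F · n dS = 960π.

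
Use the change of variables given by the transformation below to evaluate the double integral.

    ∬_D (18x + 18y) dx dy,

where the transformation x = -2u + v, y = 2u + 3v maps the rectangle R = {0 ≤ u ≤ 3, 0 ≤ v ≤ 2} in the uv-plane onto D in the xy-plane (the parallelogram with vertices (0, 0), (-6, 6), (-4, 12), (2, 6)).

Compute the Jacobian determinant of (x, y) with respect to (u, v):

    ∂(x,y)/∂(u,v) = | -2  1 | = (-2)(3) - (1)(2) = -8.
                   | 2  3 |

Its absolute value is |J| = 8 (the area scaling factor).

Substituting x = -2u + v, y = 2u + 3v into the integrand,

    18x + 18y → 72v,

so the integral becomes

    ∬_R (72v) · |J| du dv = ∫_0^3 ∫_0^2 (576v) dv du.

Inner (v): 1152.
Outer (u): 3456.

Therefore ∬_D (18x + 18y) dx dy = 3456.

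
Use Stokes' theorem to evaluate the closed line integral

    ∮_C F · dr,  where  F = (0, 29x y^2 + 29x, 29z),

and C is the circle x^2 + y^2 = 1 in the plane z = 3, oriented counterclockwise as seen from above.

Let S be the flat disk x^2 + y^2 ≤ 1 in the plane z = 3, with upward unit normal n̂ = ẑ. By Stokes' theorem,

    ∮_C F · dr = ∬_S (∇ × F) · n̂ dS = ∬_D (curl F)_z dA,

where D is the disk x^2 + y^2 ≤ 1.

Compute the curl of F = (0, 29x y^2 + 29x, 29z):
    (∇ × F)_x = ∂F_z/∂y - ∂F_y/∂z = 0,
    (∇ × F)_y = ∂F_x/∂z - ∂F_z/∂x = 0,
    (∇ × F)_z = ∂F_y/∂x - ∂F_x/∂y = 29y^2 + 29.

On z = 3, (curl F)_z = 29y^2 + 29.

Convert to polar (x = r cos θ, y = r sin θ, dA = r dr dθ); the integrand becomes 29r^2sin(θ)^2 + 29, so

    ∬_D (curl F)_z dA = ∫_0^{2π} ∫_0^{1} (29r^2sin(θ)^2 + 29) · r dr dθ.

Inner (r from 0 to 1): 29sin(θ)^2/4 + 29/2.
Outer (θ from 0 to 2π): 145π/4.

Therefore ∮_C F · dr = 145π/4.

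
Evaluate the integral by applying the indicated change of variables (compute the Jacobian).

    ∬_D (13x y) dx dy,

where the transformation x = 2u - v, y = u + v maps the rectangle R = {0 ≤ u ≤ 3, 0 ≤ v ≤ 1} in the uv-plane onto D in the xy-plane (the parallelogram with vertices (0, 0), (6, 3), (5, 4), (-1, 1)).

Compute the Jacobian determinant of (x, y) with respect to (u, v):

    ∂(x,y)/∂(u,v) = | 2  -1 | = (2)(1) - (-1)(1) = 3.
                   | 1  1 |

Its absolute value is |J| = 3 (the area scaling factor).

Substituting x = 2u - v, y = u + v into the integrand,

    13x y → 26u^2 + 13u v - 13v^2,

so the integral becomes

    ∬_R (26u^2 + 13u v - 13v^2) · |J| du dv = ∫_0^3 ∫_0^1 (78u^2 + 39u v - 39v^2) dv du.

Inner (v): 78u^2 + 39u/2 - 13.
Outer (u): 3003/4.

Therefore ∬_D (13x y) dx dy = 3003/4.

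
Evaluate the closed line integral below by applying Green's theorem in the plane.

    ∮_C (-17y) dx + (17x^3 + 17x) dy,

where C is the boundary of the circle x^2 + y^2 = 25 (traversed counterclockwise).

Green's theorem converts the closed line integral into a double integral over the enclosed region D:

    ∮_C P dx + Q dy = ∬_D (∂Q/∂x - ∂P/∂y) dA.

Here P = -17y, Q = 17x^3 + 17x, so

    ∂Q/∂x = 51x^2 + 17,    ∂P/∂y = -17,
    ∂Q/∂x - ∂P/∂y = 51x^2 + 34.

D is the region x^2 + y^2 ≤ 25. Evaluating the double integral:

In polar coordinates (x = r cos θ, y = r sin θ, dA = r dr dθ) the integrand becomes 51r^2cos(θ)^2 + 34, so

    ∬_D (51x^2 + 34) dA = ∫_0^{2π} ∫_0^{5} (51r^2cos(θ)^2 + 34) · r dr dθ.

Inner (r from 0 to 5): 31875cos(θ)^2/4 + 425.
Outer (θ from 0 to 2π): 35275π/4.

Therefore ∮_C P dx + Q dy = 35275π/4.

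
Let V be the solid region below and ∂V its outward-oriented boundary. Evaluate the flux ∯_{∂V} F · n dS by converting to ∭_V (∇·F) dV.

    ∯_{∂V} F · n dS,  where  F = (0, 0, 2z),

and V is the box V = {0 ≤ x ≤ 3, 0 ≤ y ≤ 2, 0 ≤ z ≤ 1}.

By the divergence theorem,

    ∯_{∂V} F · n dS = ∭_V (∇ · F) dV.

Compute the divergence:
    ∇ · F = ∂F_x/∂x + ∂F_y/∂y + ∂F_z/∂z = 0 + 0 + 2 = 2.

V is a rectangular box, so dV = dx dy dz with 0 ≤ x ≤ 3, 0 ≤ y ≤ 2, 0 ≤ z ≤ 1.

Integrate (2) over V as an iterated integral:

    ∭_V (∇·F) dV = ∫_0^{3} ∫_0^{2} ∫_0^{1} (2) dz dy dx.

Inner (z from 0 to 1): 2.
Middle (y from 0 to 2): 4.
Outer (x from 0 to 3): 12.

Therefore ∯_{∂V} F · n dS = 12.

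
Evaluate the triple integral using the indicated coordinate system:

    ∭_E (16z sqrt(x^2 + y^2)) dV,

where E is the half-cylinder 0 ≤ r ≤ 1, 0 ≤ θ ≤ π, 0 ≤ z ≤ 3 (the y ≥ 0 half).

In cylindrical coordinates, x = r cos(θ), y = r sin(θ), z = z, and dV = r dr dθ dz.

The integrand becomes 16r z, so

    ∭_E (16z sqrt(x^2 + y^2)) dV = ∫_{0}^{π} ∫_{0}^{1} ∫_{0}^{3} (16r z) · r dz dr dθ.

Inner (z): 72r^2.
Middle (r from 0 to 1): 24.
Outer (θ): 24π.

Therefore the triple integral equals 24π.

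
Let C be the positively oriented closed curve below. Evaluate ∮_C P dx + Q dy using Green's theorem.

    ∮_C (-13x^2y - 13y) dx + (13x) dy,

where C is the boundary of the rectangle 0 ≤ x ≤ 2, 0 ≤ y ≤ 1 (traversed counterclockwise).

Green's theorem converts the closed line integral into a double integral over the enclosed region D:

    ∮_C P dx + Q dy = ∬_D (∂Q/∂x - ∂P/∂y) dA.

Here P = -13x^2y - 13y, Q = 13x, so

    ∂Q/∂x = 13,    ∂P/∂y = -13x^2 - 13,
    ∂Q/∂x - ∂P/∂y = 13x^2 + 26.

D is the region 0 ≤ x ≤ 2, 0 ≤ y ≤ 1. Evaluating the double integral:

    ∬_D (13x^2 + 26) dA = ∫_0^{2} ∫_0^{1} (13x^2 + 26) dy dx.

Inner (y from 0 to 1): 13x^2 + 26.
Outer (x from 0 to 2): 260/3.

Therefore ∮_C P dx + Q dy = 260/3.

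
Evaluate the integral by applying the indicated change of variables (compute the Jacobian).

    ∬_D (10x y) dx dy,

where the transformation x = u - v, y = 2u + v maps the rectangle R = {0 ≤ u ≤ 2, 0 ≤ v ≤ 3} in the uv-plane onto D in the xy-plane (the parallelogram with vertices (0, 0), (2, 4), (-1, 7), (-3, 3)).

Compute the Jacobian determinant of (x, y) with respect to (u, v):

    ∂(x,y)/∂(u,v) = | 1  -1 | = (1)(1) - (-1)(2) = 3.
                   | 2  1 |

Its absolute value is |J| = 3 (the area scaling factor).

Substituting x = u - v, y = 2u + v into the integrand,

    10x y → 20u^2 - 10u v - 10v^2,

so the integral becomes

    ∬_R (20u^2 - 10u v - 10v^2) · |J| du dv = ∫_0^2 ∫_0^3 (60u^2 - 30u v - 30v^2) dv du.

Inner (v): 180u^2 - 135u - 270.
Outer (u): -330.

Therefore ∬_D (10x y) dx dy = -330.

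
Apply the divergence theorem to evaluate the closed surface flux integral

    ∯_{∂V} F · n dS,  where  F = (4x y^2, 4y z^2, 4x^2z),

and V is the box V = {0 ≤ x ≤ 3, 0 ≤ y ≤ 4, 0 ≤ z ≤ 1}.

By the divergence theorem,

    ∯_{∂V} F · n dS = ∭_V (∇ · F) dV.

Compute the divergence:
    ∇ · F = ∂F_x/∂x + ∂F_y/∂y + ∂F_z/∂z = 4y^2 + 4z^2 + 4x^2 = 4x^2 + 4y^2 + 4z^2.

V is a rectangular box, so dV = dx dy dz with 0 ≤ x ≤ 3, 0 ≤ y ≤ 4, 0 ≤ z ≤ 1.

Integrate (4x^2 + 4y^2 + 4z^2) over V as an iterated integral:

    ∭_V (∇·F) dV = ∫_0^{3} ∫_0^{4} ∫_0^{1} (4x^2 + 4y^2 + 4z^2) dz dy dx.

Inner (z from 0 to 1): 4x^2 + 4y^2 + 4/3.
Middle (y from 0 to 4): 16x^2 + 272/3.
Outer (x from 0 to 3): 416.

Therefore ∯_{∂V} F · n dS = 416.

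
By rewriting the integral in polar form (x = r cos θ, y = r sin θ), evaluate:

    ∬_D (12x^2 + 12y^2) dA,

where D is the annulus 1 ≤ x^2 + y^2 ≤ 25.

The region D is 1 ≤ r ≤ 5, 0 ≤ θ ≤ 2π in polar coordinates, where x = r cos(θ), y = r sin(θ), and dA = r dr dθ.

Under the substitution, the integrand becomes 12r^2, so

    ∬_D (12x^2 + 12y^2) dA = ∫_{0}^{2π} ∫_{1}^{5} (12r^2) · r dr dθ.

Inner integral (in r): ∫_{1}^{5} (12r^2) · r dr = 1872.

Outer integral (in θ): ∫_{0}^{2π} (1872) dθ = 3744π.

Therefore ∬_D (12x^2 + 12y^2) dA = 3744π.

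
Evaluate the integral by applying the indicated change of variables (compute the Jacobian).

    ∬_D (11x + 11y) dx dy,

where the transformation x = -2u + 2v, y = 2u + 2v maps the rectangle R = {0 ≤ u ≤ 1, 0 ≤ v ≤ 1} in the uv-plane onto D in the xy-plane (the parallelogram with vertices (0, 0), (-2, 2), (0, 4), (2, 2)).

Compute the Jacobian determinant of (x, y) with respect to (u, v):

    ∂(x,y)/∂(u,v) = | -2  2 | = (-2)(2) - (2)(2) = -8.
                   | 2  2 |

Its absolute value is |J| = 8 (the area scaling factor).

Substituting x = -2u + 2v, y = 2u + 2v into the integrand,

    11x + 11y → 44v,

so the integral becomes

    ∬_R (44v) · |J| du dv = ∫_0^1 ∫_0^1 (352v) dv du.

Inner (v): 176.
Outer (u): 176.

Therefore ∬_D (11x + 11y) dx dy = 176.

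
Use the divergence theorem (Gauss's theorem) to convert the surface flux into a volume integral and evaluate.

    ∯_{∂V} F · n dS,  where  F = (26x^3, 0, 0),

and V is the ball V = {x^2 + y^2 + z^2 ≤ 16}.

By the divergence theorem,

    ∯_{∂V} F · n dS = ∭_V (∇ · F) dV.

Compute the divergence:
    ∇ · F = ∂F_x/∂x + ∂F_y/∂y + ∂F_z/∂z = 78x^2 + 0 + 0 = 78x^2.

In spherical coordinates, x = ρ sin(φ) cos(θ), y = ρ sin(φ) sin(θ), z = ρ cos(φ), dV = ρ^2 sin(φ) dρ dφ dθ, with 0 ≤ ρ ≤ 4, 0 ≤ φ ≤ π, 0 ≤ θ ≤ 2π.

The integrand, after substitution and multiplying by the volume element, becomes (78ρ^2sin(φ)^2cos(θ)^2) · ρ^2 sin(φ), so

    ∭_V (∇·F) dV = ∫_0^{2π} ∫_0^{π} ∫_0^{4} (78ρ^2sin(φ)^2cos(θ)^2) · ρ^2 sin(φ) dρ dφ dθ.

Inner (ρ from 0 to 4): 79872sin(φ)^3cos(θ)^2/5.
Middle (φ from 0 to π): 106496cos(θ)^2/5.
Outer (θ from 0 to 2π): 106496π/5.

Therefore ∯_{∂V} F · n dS = 106496π/5.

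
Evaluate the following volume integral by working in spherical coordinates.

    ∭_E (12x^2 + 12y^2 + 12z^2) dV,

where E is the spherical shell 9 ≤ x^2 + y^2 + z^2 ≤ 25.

In spherical coordinates, x = ρ sin(φ) cos(θ), y = ρ sin(φ) sin(θ), z = ρ cos(φ), and dV = ρ^2 sin(φ) dρ dφ dθ.

The integrand becomes 12ρ^2, so

    ∭_E (12x^2 + 12y^2 + 12z^2) dV = ∫_{0}^{2π} ∫_{0}^{π} ∫_{3}^{5} (12ρ^2) · ρ^2 sin(φ) dρ dφ dθ.

Inner (ρ): 34584sin(φ)/5.
Middle (φ): 69168/5.
Outer (θ): 138336π/5.

Therefore the triple integral equals 138336π/5.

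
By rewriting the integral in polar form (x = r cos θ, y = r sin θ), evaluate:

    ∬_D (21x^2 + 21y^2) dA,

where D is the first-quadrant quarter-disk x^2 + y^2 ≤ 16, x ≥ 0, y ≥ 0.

The region D is 0 ≤ r ≤ 4, 0 ≤ θ ≤ π/2 in polar coordinates, where x = r cos(θ), y = r sin(θ), and dA = r dr dθ.

Under the substitution, the integrand becomes 21r^2, so

    ∬_D (21x^2 + 21y^2) dA = ∫_{0}^{π/2} ∫_{0}^{4} (21r^2) · r dr dθ.

Inner integral (in r): ∫_{0}^{4} (21r^2) · r dr = 1344.

Outer integral (in θ): ∫_{0}^{π/2} (1344) dθ = 672π.

Therefore ∬_D (21x^2 + 21y^2) dA = 672π.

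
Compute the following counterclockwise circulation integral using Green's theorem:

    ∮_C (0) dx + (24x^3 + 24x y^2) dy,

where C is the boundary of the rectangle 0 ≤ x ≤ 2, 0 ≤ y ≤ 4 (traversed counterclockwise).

Green's theorem converts the closed line integral into a double integral over the enclosed region D:

    ∮_C P dx + Q dy = ∬_D (∂Q/∂x - ∂P/∂y) dA.

Here P = 0, Q = 24x^3 + 24x y^2, so

    ∂Q/∂x = 72x^2 + 24y^2,    ∂P/∂y = 0,
    ∂Q/∂x - ∂P/∂y = 72x^2 + 24y^2.

D is the region 0 ≤ x ≤ 2, 0 ≤ y ≤ 4. Evaluating the double integral:

    ∬_D (72x^2 + 24y^2) dA = ∫_0^{2} ∫_0^{4} (72x^2 + 24y^2) dy dx.

Inner (y from 0 to 4): 288x^2 + 512.
Outer (x from 0 to 2): 1792.

Therefore ∮_C P dx + Q dy = 1792.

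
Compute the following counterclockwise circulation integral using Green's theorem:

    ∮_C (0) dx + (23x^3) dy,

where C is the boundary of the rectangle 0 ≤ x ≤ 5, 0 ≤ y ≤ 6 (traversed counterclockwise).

Green's theorem converts the closed line integral into a double integral over the enclosed region D:

    ∮_C P dx + Q dy = ∬_D (∂Q/∂x - ∂P/∂y) dA.

Here P = 0, Q = 23x^3, so

    ∂Q/∂x = 69x^2,    ∂P/∂y = 0,
    ∂Q/∂x - ∂P/∂y = 69x^2.

D is the region 0 ≤ x ≤ 5, 0 ≤ y ≤ 6. Evaluating the double integral:

    ∬_D (69x^2) dA = ∫_0^{5} ∫_0^{6} (69x^2) dy dx.

Inner (y from 0 to 6): 414x^2.
Outer (x from 0 to 5): 17250.

Therefore ∮_C P dx + Q dy = 17250.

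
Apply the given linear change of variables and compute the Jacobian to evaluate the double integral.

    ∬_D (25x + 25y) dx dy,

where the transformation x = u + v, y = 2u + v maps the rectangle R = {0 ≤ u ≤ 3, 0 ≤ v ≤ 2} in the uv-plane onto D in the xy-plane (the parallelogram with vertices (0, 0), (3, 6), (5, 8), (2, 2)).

Compute the Jacobian determinant of (x, y) with respect to (u, v):

    ∂(x,y)/∂(u,v) = | 1  1 | = (1)(1) - (1)(2) = -1.
                   | 2  1 |

Its absolute value is |J| = 1 (the area scaling factor).

Substituting x = u + v, y = 2u + v into the integrand,

    25x + 25y → 75u + 50v,

so the integral becomes

    ∬_R (75u + 50v) · |J| du dv = ∫_0^3 ∫_0^2 (75u + 50v) dv du.

Inner (v): 150u + 100.
Outer (u): 975.

Therefore ∬_D (25x + 25y) dx dy = 975.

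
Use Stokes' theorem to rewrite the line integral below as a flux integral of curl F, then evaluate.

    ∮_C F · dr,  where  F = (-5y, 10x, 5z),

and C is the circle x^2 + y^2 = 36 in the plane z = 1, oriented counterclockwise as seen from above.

Let S be the flat disk x^2 + y^2 ≤ 36 in the plane z = 1, with upward unit normal n̂ = ẑ. By Stokes' theorem,

    ∮_C F · dr = ∬_S (∇ × F) · n̂ dS = ∬_D (curl F)_z dA,

where D is the disk x^2 + y^2 ≤ 36.

Compute the curl of F = (-5y, 10x, 5z):
    (∇ × F)_x = ∂F_z/∂y - ∂F_y/∂z = 0,
    (∇ × F)_y = ∂F_x/∂z - ∂F_z/∂x = 0,
    (∇ × F)_z = ∂F_y/∂x - ∂F_x/∂y = 15.

On z = 1, (curl F)_z = 15.

Convert to polar (x = r cos θ, y = r sin θ, dA = r dr dθ); the integrand becomes 15, so

    ∬_D (curl F)_z dA = ∫_0^{2π} ∫_0^{6} (15) · r dr dθ.

Inner (r from 0 to 6): 270.
Outer (θ from 0 to 2π): 540π.

Therefore ∮_C F · dr = 540π.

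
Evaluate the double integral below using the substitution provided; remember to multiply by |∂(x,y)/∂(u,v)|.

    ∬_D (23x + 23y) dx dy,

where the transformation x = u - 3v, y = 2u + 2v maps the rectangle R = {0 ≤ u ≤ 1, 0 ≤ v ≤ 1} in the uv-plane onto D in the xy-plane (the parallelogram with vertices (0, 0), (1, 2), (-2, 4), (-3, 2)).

Compute the Jacobian determinant of (x, y) with respect to (u, v):

    ∂(x,y)/∂(u,v) = | 1  -3 | = (1)(2) - (-3)(2) = 8.
                   | 2  2 |

Its absolute value is |J| = 8 (the area scaling factor).

Substituting x = u - 3v, y = 2u + 2v into the integrand,

    23x + 23y → 69u - 23v,

so the integral becomes

    ∬_R (69u - 23v) · |J| du dv = ∫_0^1 ∫_0^1 (552u - 184v) dv du.

Inner (v): 552u - 92.
Outer (u): 184.

Therefore ∬_D (23x + 23y) dx dy = 184.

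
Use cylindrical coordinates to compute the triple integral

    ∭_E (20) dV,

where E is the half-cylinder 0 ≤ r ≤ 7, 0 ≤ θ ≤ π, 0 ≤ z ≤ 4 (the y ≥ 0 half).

In cylindrical coordinates, x = r cos(θ), y = r sin(θ), z = z, and dV = r dr dθ dz.

The integrand becomes 20, so

    ∭_E (20) dV = ∫_{0}^{π} ∫_{0}^{7} ∫_{0}^{4} (20) · r dz dr dθ.

Inner (z): 80r.
Middle (r from 0 to 7): 1960.
Outer (θ): 1960π.

Therefore the triple integral equals 1960π.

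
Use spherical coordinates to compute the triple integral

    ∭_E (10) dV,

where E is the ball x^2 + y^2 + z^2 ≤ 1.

In spherical coordinates, x = ρ sin(φ) cos(θ), y = ρ sin(φ) sin(θ), z = ρ cos(φ), and dV = ρ^2 sin(φ) dρ dφ dθ.

The integrand becomes 10, so

    ∭_E (10) dV = ∫_{0}^{2π} ∫_{0}^{π} ∫_{0}^{1} (10) · ρ^2 sin(φ) dρ dφ dθ.

Inner (ρ): 10sin(φ)/3.
Middle (φ): 20/3.
Outer (θ): 40π/3.

Therefore the triple integral equals 40π/3.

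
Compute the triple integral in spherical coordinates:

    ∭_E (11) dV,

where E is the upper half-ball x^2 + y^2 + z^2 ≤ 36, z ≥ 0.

In spherical coordinates, x = ρ sin(φ) cos(θ), y = ρ sin(φ) sin(θ), z = ρ cos(φ), and dV = ρ^2 sin(φ) dρ dφ dθ.

The integrand becomes 11, so

    ∭_E (11) dV = ∫_{0}^{2π} ∫_{0}^{π/2} ∫_{0}^{6} (11) · ρ^2 sin(φ) dρ dφ dθ.

Inner (ρ): 792sin(φ).
Middle (φ): 792.
Outer (θ): 1584π.

Therefore the triple integral equals 1584π.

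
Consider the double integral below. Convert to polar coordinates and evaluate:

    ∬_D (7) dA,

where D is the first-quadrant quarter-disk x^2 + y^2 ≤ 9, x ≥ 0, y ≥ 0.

The region D is 0 ≤ r ≤ 3, 0 ≤ θ ≤ π/2 in polar coordinates, where x = r cos(θ), y = r sin(θ), and dA = r dr dθ.

Under the substitution, the integrand becomes 7, so

    ∬_D (7) dA = ∫_{0}^{π/2} ∫_{0}^{3} (7) · r dr dθ.

Inner integral (in r): ∫_{0}^{3} (7) · r dr = 63/2.

Outer integral (in θ): ∫_{0}^{π/2} (63/2) dθ = 63π/4.

Therefore ∬_D (7) dA = 63π/4.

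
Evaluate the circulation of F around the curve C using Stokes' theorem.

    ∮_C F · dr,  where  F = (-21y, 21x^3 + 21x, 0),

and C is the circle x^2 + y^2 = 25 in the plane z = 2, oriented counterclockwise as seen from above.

Let S be the flat disk x^2 + y^2 ≤ 25 in the plane z = 2, with upward unit normal n̂ = ẑ. By Stokes' theorem,

    ∮_C F · dr = ∬_S (∇ × F) · n̂ dS = ∬_D (curl F)_z dA,

where D is the disk x^2 + y^2 ≤ 25.

Compute the curl of F = (-21y, 21x^3 + 21x, 0):
    (∇ × F)_x = ∂F_z/∂y - ∂F_y/∂z = 0,
    (∇ × F)_y = ∂F_x/∂z - ∂F_z/∂x = 0,
    (∇ × F)_z = ∂F_y/∂x - ∂F_x/∂y = 63x^2 + 42.

On z = 2, (curl F)_z = 63x^2 + 42.

Convert to polar (x = r cos θ, y = r sin θ, dA = r dr dθ); the integrand becomes 63r^2cos(θ)^2 + 42, so

    ∬_D (curl F)_z dA = ∫_0^{2π} ∫_0^{5} (63r^2cos(θ)^2 + 42) · r dr dθ.

Inner (r from 0 to 5): 39375cos(θ)^2/4 + 525.
Outer (θ from 0 to 2π): 43575π/4.

Therefore ∮_C F · dr = 43575π/4.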